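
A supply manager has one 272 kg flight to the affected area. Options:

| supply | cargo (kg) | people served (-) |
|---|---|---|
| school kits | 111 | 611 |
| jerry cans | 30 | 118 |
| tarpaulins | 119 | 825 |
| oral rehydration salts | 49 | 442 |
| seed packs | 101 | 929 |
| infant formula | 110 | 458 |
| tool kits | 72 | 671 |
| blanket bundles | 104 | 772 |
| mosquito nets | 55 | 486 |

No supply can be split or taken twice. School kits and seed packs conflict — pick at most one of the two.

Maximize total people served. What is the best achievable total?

2204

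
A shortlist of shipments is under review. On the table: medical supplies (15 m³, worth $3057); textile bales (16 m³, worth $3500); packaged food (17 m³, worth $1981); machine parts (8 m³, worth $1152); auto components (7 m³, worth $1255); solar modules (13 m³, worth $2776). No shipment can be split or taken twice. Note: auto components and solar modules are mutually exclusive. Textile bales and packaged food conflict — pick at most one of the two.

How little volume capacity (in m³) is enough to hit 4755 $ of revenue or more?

Need the lightest bundle worth ≥ 4755.
Taking textile bales + auto components gives 4755 (≥ 4755) for 23 m³.
Below 23 m³ the best achievable stays under 4755.

23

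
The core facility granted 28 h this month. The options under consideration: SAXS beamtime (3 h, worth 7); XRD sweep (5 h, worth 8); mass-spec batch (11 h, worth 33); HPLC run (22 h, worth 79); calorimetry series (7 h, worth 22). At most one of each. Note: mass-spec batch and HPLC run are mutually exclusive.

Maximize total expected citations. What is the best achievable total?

87

Taking the top-ratio experiments first gives SAXS beamtime + HPLC run for 86 (25 h).
The 3 h tied up in SAXS beamtime is better spent on XRD sweep — total rises to 87 (27 h).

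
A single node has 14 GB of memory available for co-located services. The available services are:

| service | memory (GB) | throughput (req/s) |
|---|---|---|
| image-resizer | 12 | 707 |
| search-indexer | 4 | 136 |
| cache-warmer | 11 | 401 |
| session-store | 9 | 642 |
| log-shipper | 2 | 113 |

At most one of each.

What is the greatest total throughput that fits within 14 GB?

820

Ranking by ratio (throughput/GB): session-store 71.33, image-resizer 58.92, log-shipper 56.50, cache-warmer 36.45.
Greedy by ratio would take session-store + log-shipper: 11 GB used, total 755.
Replace session-store with image-resizer: the trade gains 65 net, giving 820 at 14 GB.
Runner-up search-indexer + session-store tops out at 778.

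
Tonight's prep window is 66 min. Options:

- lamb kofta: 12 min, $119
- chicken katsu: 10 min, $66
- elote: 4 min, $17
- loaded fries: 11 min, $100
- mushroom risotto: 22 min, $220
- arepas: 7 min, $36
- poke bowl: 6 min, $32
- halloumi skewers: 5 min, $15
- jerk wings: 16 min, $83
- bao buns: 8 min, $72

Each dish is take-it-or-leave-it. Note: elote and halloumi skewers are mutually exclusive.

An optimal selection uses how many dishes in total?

6

Optimal total is 579.
One optimal bundle: lamb kofta + loaded fries + mushroom risotto + arepas + poke bowl + bao buns (66 min).
Any selection reaching 579 contains exactly 6 dishes.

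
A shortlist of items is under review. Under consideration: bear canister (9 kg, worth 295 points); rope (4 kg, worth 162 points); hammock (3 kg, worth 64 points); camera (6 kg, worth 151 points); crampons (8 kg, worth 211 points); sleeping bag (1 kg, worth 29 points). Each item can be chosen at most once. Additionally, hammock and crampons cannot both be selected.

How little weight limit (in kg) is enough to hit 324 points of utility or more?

10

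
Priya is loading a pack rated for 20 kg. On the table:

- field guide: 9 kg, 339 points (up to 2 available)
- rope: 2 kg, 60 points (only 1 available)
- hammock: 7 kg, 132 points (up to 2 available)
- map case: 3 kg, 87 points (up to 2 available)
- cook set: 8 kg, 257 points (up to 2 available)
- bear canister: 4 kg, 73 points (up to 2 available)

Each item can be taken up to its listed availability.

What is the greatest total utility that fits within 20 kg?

The ratio ordering already packs tightly: 2×field guide + rope, 20 kg, 738.

738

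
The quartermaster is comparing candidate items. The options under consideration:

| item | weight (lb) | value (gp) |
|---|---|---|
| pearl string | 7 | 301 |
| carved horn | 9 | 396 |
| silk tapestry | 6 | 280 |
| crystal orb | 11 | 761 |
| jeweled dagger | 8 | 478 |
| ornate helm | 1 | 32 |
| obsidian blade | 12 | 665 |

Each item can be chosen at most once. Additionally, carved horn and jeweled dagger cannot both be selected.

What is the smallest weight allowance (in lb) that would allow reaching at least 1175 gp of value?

19

Look for the lowest-weight combination reaching 1175.
crystal orb + jeweled dagger reaches 1239 using 19 lb.
Any bundle with less than 19 lb falls short of 1175.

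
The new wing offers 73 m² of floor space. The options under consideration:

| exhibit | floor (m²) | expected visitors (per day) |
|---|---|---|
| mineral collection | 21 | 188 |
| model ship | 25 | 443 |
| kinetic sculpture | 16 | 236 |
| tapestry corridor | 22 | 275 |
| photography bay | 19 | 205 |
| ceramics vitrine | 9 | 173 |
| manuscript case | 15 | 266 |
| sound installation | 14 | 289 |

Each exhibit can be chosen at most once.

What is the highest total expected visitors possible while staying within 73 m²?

Greedy by ratio would take model ship + ceramics vitrine + manuscript case + sound installation: 63 m² used, total 1171.
Dropping ceramics vitrine frees 9 m²; slotting in kinetic sculpture (16 m²) lifts the total to 1234 at 70 m².
Next best is model ship + photography bay + manuscript case + sound installation at 1203 (73 m²) — short by 31.

1234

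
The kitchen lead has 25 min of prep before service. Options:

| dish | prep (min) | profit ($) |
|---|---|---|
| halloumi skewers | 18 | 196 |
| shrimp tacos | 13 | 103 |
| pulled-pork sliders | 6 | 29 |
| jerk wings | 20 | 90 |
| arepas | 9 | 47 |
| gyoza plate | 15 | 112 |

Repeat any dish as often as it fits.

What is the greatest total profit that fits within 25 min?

225

Density check — halloumi skewers 10.89, shrimp tacos 7.92, gyoza plate 7.47 are the best per min.
Best packing: halloumi skewers + pulled-pork sliders — 24 min, 225 total.
The spare 1 min is too small for any remaining dish, and no exchange beats 225.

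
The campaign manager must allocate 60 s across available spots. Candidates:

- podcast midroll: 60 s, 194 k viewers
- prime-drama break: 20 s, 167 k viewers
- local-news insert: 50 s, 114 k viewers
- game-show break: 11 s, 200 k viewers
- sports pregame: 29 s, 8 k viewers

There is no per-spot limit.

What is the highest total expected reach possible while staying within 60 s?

1000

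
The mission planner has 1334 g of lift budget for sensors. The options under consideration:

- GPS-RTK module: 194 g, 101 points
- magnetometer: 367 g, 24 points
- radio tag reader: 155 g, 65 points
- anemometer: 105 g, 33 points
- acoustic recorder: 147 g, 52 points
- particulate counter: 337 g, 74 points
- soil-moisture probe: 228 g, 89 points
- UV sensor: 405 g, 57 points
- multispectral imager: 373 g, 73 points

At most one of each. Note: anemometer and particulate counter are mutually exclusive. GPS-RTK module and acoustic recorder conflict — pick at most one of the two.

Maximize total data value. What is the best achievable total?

402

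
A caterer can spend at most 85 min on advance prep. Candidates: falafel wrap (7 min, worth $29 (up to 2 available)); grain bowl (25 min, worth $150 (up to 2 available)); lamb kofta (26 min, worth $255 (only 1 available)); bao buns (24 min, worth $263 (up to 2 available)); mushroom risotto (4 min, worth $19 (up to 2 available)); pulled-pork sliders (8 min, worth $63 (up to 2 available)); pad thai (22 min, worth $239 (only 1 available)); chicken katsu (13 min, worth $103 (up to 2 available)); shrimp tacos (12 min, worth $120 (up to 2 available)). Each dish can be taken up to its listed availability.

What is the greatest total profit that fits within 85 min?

The ratio ordering already packs tightly: 2×bao buns + pad thai + shrimp tacos, 82 min, 885.

885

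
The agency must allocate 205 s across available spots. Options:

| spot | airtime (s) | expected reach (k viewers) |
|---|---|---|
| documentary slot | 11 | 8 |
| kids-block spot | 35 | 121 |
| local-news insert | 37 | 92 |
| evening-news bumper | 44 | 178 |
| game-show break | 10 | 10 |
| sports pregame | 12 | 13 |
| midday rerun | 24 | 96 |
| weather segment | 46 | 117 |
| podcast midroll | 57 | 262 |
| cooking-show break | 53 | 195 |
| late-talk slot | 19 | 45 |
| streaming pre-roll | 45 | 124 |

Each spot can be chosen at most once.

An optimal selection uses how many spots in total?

5

Best achievable expected reach is 781.
One optimal bundle: kids-block spot + evening-news bumper + midday rerun + podcast midroll + streaming pre-roll (205 s).
Every optimal selection uses 5 spots.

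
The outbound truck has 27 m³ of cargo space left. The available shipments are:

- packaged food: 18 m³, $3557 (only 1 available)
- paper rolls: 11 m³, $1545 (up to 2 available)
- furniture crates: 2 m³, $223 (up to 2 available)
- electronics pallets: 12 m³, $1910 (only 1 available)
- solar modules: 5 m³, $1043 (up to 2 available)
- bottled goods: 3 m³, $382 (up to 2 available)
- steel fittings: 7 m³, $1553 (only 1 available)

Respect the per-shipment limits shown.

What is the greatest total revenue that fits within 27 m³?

5333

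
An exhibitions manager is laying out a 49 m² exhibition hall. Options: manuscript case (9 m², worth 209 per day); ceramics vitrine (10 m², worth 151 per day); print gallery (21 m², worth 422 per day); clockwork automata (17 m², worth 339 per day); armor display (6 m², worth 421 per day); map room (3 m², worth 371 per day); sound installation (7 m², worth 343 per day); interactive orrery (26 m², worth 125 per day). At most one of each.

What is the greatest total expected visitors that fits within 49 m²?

1766

The ratio ordering already packs tightly: manuscript case + print gallery + armor display + map room + sound installation, 46 m², 1766.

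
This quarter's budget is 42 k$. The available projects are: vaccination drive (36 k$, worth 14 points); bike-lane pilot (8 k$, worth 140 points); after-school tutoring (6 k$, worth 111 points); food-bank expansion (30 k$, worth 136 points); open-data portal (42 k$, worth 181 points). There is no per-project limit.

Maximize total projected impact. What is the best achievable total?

777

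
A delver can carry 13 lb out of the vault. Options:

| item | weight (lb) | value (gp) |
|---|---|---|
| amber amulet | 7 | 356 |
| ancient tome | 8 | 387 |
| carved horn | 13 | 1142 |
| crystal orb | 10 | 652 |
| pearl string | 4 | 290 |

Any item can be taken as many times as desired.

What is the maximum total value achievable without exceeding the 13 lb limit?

1142

The ratio ordering already packs tightly: carved horn, 13 lb, 1142.
That's the maximum — no swap from here does better than 1142.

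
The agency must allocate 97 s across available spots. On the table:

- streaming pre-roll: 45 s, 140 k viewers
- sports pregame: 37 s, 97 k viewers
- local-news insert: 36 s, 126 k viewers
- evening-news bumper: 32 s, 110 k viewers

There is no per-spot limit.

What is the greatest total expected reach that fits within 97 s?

Greedy by ratio would take 2×local-news insert: 72 s used, total 252.
The 72 s tied up in 2×local-news insert is better spent on 3×evening-news bumper — total rises to 330 (96 s).
That's the maximum — no swap from here does better than 330.

330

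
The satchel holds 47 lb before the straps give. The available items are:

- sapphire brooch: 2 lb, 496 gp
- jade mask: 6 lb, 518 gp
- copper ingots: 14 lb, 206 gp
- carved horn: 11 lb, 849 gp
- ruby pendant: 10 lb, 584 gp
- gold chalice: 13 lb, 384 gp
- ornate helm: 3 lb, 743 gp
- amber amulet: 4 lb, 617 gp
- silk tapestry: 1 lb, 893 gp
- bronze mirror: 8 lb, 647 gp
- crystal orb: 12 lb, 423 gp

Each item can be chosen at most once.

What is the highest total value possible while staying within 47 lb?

Taking sapphire brooch + jade mask + carved horn + ruby pendant + ornate helm + amber amulet + silk tapestry + bronze mirror: 45 lb used, 5347 in value.
Every other selection either busts 47 lb or fails to beat 5347.

5347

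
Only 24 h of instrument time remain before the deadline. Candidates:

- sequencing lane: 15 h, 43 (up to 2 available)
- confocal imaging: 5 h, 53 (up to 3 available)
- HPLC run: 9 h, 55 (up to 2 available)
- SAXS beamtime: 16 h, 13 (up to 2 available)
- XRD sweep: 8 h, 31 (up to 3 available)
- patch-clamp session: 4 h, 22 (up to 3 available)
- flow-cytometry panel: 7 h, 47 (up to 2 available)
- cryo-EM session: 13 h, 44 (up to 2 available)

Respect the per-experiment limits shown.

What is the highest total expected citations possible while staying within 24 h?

A density-first pass picks 3×confocal imaging + flow-cytometry panel — 206 at 22 h.
Replace flow-cytometry panel with HPLC run: the trade gains 8 net, giving 214 at 24 h.

214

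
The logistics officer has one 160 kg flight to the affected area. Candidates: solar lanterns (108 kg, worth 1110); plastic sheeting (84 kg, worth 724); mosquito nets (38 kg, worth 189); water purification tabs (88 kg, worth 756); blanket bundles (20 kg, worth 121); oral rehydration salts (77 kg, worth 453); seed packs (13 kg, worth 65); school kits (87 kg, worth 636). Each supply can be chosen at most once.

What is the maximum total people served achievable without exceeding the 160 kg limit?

1364

A density-first pass picks solar lanterns + blanket bundles + seed packs — 1296 at 141 kg.
Replace blanket bundles with mosquito nets: the trade gains 68 net, giving 1364 at 159 kg.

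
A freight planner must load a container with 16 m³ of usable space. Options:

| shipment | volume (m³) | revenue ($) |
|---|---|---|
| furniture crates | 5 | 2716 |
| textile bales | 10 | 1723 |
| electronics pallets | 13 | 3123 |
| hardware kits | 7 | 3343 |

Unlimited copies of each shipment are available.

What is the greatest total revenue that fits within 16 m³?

8148

Density check — furniture crates 543.20, hardware kits 477.57, electronics pallets 240.23, textile bales 172.30 are the best per m³.
3×furniture crates uses 15 of the 16 m³ and totals 8148.
Nothing else within 16 m³ beats 8148.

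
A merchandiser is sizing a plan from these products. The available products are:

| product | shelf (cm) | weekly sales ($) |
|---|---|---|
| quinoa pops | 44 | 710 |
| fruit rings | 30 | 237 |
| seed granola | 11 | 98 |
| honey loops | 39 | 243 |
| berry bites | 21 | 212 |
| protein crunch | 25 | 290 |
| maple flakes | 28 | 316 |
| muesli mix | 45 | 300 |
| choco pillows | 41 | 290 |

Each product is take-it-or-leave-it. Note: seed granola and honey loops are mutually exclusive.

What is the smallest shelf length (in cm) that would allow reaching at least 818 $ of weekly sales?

Minimise cm subject to total weekly sales ≥ 818.
Taking quinoa pops + berry bites gives 922 (≥ 818) for 65 cm.
Below 65 cm the best achievable stays under 818.

65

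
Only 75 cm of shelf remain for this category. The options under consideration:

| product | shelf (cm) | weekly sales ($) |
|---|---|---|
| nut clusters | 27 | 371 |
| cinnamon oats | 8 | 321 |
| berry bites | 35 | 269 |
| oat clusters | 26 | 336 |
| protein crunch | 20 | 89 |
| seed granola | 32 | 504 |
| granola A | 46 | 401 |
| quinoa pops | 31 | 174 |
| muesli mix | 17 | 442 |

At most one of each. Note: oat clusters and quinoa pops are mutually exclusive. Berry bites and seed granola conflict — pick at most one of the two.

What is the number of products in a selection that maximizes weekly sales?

The maximum weekly sales within 75 cm is 1282.
One optimal bundle: oat clusters + seed granola + muesli mix (75 cm).
All optima have 3 products.

3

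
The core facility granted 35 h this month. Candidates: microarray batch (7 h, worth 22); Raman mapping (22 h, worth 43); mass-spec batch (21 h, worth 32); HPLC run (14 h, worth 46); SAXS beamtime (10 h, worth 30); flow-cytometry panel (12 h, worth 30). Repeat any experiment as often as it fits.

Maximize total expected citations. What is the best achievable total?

114

The ratio ordering already packs tightly: microarray batch + 2×HPLC run, 35 h, 114.
Nothing else within 35 h beats 114.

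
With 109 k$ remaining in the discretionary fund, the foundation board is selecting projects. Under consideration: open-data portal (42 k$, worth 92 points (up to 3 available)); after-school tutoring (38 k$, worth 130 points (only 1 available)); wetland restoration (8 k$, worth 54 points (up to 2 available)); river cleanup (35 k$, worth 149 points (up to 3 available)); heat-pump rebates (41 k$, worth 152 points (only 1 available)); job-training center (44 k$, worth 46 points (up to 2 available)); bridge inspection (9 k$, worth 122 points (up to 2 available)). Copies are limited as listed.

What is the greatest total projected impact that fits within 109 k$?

650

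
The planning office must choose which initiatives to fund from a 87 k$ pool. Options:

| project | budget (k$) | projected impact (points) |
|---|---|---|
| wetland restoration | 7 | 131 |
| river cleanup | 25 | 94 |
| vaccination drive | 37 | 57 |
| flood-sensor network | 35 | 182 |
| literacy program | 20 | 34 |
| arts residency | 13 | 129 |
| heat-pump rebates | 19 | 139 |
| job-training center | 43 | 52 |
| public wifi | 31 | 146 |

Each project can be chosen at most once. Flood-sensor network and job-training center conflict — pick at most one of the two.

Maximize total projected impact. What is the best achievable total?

Taking the top-ratio projects first gives wetland restoration + flood-sensor network + arts residency + heat-pump rebates for 581 (74 k$).
Dropping heat-pump rebates frees 19 k$; slotting in public wifi (31 k$) lifts the total to 588 at 86 k$.
The spare 1 k$ is too small for any remaining project, and no feasible exchange beats 588.

588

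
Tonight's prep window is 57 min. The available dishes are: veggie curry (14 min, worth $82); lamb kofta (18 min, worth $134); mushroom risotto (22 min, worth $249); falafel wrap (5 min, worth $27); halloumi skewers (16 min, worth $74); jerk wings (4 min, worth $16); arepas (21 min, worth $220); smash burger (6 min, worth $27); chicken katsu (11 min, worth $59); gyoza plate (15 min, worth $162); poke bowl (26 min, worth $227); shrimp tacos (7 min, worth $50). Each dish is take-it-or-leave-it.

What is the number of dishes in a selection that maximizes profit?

Best achievable profit is 551.
One optimal bundle: veggie curry + mushroom risotto + arepas (57 min).
Every optimal selection uses 3 dishes.

3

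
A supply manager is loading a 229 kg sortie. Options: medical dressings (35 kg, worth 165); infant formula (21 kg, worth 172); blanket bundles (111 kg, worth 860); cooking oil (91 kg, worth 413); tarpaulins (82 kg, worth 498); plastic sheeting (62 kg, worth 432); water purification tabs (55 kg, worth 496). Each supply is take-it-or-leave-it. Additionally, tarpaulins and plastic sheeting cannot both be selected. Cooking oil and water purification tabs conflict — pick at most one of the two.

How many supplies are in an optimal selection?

3

Best achievable people served is 1788.
One optimal bundle: blanket bundles + plastic sheeting + water purification tabs (228 kg).
Every optimal selection uses 3 supplies.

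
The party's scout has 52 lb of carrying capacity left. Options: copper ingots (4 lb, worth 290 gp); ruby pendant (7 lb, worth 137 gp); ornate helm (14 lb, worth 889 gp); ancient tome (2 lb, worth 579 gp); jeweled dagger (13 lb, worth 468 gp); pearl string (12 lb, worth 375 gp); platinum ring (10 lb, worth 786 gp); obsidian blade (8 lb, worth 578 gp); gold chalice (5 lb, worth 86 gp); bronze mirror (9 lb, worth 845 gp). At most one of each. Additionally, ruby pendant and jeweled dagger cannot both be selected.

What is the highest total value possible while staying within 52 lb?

Taking copper ingots + ornate helm + ancient tome + platinum ring + obsidian blade + gold chalice + bronze mirror: 52 lb used, 4053 in value.

4053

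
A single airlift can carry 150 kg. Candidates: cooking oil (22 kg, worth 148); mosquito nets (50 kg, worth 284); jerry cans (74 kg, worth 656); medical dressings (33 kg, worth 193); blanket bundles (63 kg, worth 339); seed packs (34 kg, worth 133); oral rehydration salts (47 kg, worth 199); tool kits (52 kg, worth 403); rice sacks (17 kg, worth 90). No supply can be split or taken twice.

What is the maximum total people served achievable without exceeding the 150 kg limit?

1207

By people served per kg: jerry cans 8.86, tool kits 7.75, cooking oil 6.73 lead.
Taking cooking oil + jerry cans + tool kits: 148 kg used, 1207 in people served.
The closest alternative, jerry cans + tool kits + rice sacks, reaches only 1149.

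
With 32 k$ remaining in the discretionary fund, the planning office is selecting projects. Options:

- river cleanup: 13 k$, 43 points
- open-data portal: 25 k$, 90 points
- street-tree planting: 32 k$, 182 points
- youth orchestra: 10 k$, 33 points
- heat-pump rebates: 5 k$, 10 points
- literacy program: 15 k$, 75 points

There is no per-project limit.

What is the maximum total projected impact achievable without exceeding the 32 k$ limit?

Street-tree planting uses 32 of the 32 k$ and totals 182.

182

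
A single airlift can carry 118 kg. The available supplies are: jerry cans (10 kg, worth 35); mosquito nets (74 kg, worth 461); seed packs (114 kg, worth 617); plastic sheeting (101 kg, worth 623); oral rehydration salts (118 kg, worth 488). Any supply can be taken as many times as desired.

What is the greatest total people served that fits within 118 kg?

658

Ranking by ratio (people served/kg): mosquito nets 6.23, plastic sheeting 6.17, seed packs 5.41.
The ratio heuristic lands on 4×jerry cans + mosquito nets (601) but leaves 4 kg idle.
The 104 kg tied up in 3×jerry cans and mosquito nets is better spent on plastic sheeting — total rises to 658 (111 kg).
That's the maximum — no swap from here does better than 658.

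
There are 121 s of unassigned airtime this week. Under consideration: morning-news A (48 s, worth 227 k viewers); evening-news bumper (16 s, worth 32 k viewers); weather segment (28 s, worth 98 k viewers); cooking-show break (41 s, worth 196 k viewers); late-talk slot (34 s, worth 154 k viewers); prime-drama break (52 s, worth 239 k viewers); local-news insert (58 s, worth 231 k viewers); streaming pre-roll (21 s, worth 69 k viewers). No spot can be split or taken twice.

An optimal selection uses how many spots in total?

3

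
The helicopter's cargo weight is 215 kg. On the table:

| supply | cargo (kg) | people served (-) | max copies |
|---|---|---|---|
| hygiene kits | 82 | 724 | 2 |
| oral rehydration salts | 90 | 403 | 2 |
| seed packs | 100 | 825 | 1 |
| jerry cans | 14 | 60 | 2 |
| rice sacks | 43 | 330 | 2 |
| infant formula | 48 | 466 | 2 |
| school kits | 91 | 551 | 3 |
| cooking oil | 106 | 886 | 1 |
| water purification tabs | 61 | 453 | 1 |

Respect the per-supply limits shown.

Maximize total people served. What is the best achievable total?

The ratio heuristic lands on hygiene kits + 2×jerry cans + 2×infant formula (1776) but leaves 9 kg idle.
Replace 2×jerry cans and infant formula with hygiene kits: the trade gains 138 net, giving 1914 at 212 kg.
The spare 3 kg is too small for any remaining supply, and no exchange beats 1914.

1914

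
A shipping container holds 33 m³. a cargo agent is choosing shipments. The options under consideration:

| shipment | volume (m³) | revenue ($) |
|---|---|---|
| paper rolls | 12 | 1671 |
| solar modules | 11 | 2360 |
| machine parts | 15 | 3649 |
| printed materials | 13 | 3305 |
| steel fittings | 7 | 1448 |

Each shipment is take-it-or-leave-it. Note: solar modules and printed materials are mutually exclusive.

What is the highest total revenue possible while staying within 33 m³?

The ratio heuristic lands on machine parts + printed materials (6954) but leaves 5 m³ idle.
The 13 m³ tied up in printed materials is better spent on solar modules + steel fittings — total rises to 7457 (33 m³).
Next best is machine parts + printed materials at 6954 (28 m³) — short by 503.

7457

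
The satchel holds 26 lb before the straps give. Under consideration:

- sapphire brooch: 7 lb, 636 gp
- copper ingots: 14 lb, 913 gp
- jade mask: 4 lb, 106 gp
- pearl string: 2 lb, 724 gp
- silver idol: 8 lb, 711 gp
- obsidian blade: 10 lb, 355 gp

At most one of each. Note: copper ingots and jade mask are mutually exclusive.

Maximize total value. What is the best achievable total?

2348

Greedy by ratio would take sapphire brooch + jade mask + pearl string + silver idol: 21 lb used, total 2177.
Replace sapphire brooch and jade mask with copper ingots: the trade gains 171 net, giving 2348 at 24 lb.
Runner-up sapphire brooch + copper ingots + pearl string tops out at 2273.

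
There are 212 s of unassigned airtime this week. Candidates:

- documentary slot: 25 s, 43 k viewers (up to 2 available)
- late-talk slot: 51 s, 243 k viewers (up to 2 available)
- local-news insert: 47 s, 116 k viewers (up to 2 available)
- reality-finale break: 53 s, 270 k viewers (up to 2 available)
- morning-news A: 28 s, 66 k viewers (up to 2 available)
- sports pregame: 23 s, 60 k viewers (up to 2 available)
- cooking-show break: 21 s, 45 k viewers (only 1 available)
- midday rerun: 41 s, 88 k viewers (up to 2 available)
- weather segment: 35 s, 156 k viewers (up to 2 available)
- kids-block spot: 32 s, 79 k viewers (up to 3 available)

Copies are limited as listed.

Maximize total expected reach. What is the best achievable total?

The ratio ordering already packs tightly: 2×late-talk slot + 2×reality-finale break, 208 s, 1026.
That's the maximum — no swap from here does better than 1026.

1026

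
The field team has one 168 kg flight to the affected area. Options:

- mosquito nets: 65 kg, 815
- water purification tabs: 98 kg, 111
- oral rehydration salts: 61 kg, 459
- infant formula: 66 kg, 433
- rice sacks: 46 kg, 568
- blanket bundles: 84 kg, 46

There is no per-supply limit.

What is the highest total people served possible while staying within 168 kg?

1951

Ranking by ratio (people served/kg): mosquito nets 12.54, rice sacks 12.35, oral rehydration salts 7.52, infant formula 6.56.
Greedy by ratio would take 2×mosquito nets: 130 kg used, total 1630.
The 65 kg tied up in mosquito nets is better spent on 2×rice sacks — total rises to 1951 (157 kg).
Every other selection either busts 168 kg or fails to beat 1951.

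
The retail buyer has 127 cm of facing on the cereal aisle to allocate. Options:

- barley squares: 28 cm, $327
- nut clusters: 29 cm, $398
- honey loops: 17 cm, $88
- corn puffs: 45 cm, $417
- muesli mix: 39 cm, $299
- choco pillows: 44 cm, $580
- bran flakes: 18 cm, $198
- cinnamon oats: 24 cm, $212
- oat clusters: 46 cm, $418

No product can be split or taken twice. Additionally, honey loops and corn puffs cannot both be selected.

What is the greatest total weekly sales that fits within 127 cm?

Taking the top-ratio products first gives barley squares + nut clusters + choco pillows + bran flakes for 1503 (119 cm).
Replace bran flakes with cinnamon oats: the trade gains 14 net, giving 1517 at 125 cm.

1517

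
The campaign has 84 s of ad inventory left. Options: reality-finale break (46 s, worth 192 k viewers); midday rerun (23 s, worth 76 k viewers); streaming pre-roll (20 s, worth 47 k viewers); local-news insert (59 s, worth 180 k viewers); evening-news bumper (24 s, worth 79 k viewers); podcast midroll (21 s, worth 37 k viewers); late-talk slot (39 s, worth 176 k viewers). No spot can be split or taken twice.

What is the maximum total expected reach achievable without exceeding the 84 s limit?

Ranking by ratio (expected reach/s): late-talk slot 4.51, reality-finale break 4.17, midday rerun 3.30.
Filling by ratio: midday rerun + streaming pre-roll + late-talk slot for 299, with 2 s left unused.
Dropping midday rerun frees 23 s; slotting in evening-news bumper (24 s) lifts the total to 302 at 83 s.

302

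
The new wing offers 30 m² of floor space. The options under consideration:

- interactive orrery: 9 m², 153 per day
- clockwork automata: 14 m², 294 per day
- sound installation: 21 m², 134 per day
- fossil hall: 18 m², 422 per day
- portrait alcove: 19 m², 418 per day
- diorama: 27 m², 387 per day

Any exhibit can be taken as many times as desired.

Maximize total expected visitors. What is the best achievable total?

Density check — fossil hall 23.44, portrait alcove 22.00, clockwork automata 21.00, interactive orrery 17.00 are the best per m².
Taking the top-ratio exhibits first gives interactive orrery + fossil hall for 575 (27 m²).
Dropping interactive orrery and fossil hall frees 27 m²; slotting in 2×clockwork automata (28 m²) lifts the total to 588 at 28 m².

588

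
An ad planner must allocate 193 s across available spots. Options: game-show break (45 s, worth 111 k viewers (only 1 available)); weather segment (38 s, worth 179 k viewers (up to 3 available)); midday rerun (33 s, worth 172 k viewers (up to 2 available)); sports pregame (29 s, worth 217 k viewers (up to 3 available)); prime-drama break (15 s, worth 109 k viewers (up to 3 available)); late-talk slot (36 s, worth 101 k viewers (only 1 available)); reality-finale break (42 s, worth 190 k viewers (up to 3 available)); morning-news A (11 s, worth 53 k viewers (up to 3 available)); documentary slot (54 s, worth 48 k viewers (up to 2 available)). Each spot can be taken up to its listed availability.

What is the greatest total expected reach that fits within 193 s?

Density check — sports pregame 7.48, prime-drama break 7.27, midday rerun 5.21 are the best per s.
Greedy by ratio would take midday rerun + 3×sports pregame + 3×prime-drama break + 2×morning-news A: 187 s used, total 1256.
Dropping midday rerun frees 33 s; slotting in weather segment (38 s) lifts the total to 1263 at 192 s.

1263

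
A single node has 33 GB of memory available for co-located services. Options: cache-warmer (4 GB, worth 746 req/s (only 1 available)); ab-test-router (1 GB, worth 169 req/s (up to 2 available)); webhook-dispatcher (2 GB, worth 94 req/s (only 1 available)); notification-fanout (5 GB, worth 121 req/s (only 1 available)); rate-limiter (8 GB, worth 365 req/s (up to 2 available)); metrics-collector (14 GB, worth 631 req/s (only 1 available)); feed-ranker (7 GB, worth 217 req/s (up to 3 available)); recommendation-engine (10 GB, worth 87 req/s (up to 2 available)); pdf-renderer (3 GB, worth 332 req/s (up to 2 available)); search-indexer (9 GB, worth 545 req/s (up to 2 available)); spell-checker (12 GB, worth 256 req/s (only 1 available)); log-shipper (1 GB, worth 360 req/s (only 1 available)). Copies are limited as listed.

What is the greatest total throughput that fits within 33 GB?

3292

Best packing: cache-warmer + 2×ab-test-router + webhook-dispatcher + 2×pdf-renderer + 2×search-indexer + log-shipper — 33 GB, 3292 total.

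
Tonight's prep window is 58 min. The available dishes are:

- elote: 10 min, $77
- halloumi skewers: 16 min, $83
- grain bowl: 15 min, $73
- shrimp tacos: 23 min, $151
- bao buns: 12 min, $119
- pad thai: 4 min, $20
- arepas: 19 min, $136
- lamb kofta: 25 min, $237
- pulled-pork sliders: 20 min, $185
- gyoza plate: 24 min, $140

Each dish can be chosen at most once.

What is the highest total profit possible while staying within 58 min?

Density check — bao buns 9.92, lamb kofta 9.48, pulled-pork sliders 9.25 are the best per min.
The ratio ordering already packs tightly: bao buns + lamb kofta + pulled-pork sliders, 57 min, 541.
Next best is elote + lamb kofta + pulled-pork sliders at 499 (55 min) — short by 42.

541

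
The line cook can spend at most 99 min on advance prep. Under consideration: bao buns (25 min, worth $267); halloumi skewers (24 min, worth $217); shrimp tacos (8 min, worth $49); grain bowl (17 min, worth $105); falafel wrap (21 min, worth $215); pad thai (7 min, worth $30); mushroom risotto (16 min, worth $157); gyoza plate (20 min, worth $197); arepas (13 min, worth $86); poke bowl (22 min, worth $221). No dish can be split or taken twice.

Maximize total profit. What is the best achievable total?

Filling by ratio: bao buns + shrimp tacos + falafel wrap + gyoza plate + poke bowl for 949, with 3 min left unused.
Dropping falafel wrap frees 21 min; slotting in halloumi skewers (24 min) lifts the total to 951 at 99 min.
Next best is bao buns + halloumi skewers + falafel wrap + pad thai + poke bowl at 950 (99 min) — short by 1.

951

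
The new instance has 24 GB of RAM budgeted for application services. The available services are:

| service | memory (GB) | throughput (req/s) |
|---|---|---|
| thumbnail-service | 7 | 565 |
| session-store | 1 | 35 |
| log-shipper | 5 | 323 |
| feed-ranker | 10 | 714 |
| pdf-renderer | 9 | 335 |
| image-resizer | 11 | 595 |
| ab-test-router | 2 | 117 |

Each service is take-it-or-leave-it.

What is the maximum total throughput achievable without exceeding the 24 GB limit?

By throughput per GB: thumbnail-service 80.71, feed-ranker 71.40, log-shipper 64.60 lead.
Best packing: thumbnail-service + log-shipper + feed-ranker + ab-test-router — 24 GB, 1719 total.
Nothing else within 24 GB beats 1719.

1719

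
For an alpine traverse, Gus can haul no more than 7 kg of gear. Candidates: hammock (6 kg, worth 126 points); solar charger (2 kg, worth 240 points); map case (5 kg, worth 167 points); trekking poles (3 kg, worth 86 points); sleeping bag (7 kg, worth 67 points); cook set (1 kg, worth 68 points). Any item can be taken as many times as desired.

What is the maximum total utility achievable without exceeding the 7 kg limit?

Taking 3×solar charger + cook set: 7 kg used, 788 in utility.

788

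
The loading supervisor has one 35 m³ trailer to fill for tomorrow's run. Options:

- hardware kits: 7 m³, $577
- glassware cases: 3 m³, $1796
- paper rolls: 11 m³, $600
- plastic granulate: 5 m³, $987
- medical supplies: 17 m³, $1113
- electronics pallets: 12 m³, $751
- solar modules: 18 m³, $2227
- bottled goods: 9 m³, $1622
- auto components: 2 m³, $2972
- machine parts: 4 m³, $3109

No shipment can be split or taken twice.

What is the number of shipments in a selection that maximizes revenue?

6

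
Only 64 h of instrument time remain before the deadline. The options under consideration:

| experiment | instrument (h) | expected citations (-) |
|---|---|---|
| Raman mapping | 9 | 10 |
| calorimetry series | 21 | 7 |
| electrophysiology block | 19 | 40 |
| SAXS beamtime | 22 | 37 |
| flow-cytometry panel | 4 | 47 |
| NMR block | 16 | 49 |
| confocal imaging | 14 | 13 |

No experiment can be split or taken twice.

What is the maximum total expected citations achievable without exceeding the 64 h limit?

Taking electrophysiology block + SAXS beamtime + flow-cytometry panel + NMR block: 61 h used, 173 in expected citations.

173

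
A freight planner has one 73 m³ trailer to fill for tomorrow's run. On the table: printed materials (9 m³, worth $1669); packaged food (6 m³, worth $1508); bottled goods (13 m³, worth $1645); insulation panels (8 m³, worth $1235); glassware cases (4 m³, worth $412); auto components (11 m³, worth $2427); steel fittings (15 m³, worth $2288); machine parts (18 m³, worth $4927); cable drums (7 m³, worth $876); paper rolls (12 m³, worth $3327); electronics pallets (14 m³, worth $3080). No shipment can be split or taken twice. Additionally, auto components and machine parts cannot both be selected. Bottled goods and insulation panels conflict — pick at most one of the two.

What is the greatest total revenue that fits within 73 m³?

Best packing: packaged food + insulation panels + steel fittings + machine parts + paper rolls + electronics pallets — 73 m³, 16365 total.
Next best is printed materials + packaged food + insulation panels + glassware cases + machine parts + paper rolls + electronics pallets at 16158 (71 m³) — short by 207.

16365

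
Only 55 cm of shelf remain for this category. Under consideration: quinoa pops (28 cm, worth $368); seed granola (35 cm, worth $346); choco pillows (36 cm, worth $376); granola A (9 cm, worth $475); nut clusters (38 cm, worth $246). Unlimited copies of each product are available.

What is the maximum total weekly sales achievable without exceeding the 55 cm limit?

The ratio ordering already packs tightly: 6×granola A, 54 cm, 2850.

2850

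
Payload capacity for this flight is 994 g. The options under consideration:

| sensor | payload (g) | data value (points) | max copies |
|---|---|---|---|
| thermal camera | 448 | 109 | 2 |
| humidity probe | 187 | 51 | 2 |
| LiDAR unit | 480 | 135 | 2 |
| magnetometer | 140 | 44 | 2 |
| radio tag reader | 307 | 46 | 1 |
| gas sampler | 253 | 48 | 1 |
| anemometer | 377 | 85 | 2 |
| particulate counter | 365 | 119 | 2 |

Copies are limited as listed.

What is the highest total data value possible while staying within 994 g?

By data value per g: particulate counter 0.33, magnetometer 0.31, LiDAR unit 0.28 lead.
A density-first pass picks magnetometer + 2×particulate counter — 282 at 870 g.
Replace particulate counter with LiDAR unit: the trade gains 16 net, giving 298 at 985 g.
The spare 9 g is too small for any remaining sensor, and no exchange beats 298.

298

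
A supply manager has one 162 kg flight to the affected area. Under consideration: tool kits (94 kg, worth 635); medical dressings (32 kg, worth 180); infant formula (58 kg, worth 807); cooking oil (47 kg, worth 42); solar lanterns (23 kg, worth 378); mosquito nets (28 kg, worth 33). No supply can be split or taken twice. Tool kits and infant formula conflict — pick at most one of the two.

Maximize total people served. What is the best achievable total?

The ratio heuristic lands on medical dressings + infant formula + solar lanterns + mosquito nets (1398) but leaves 21 kg idle.
The 28 kg tied up in mosquito nets is better spent on cooking oil — total rises to 1407 (160 kg).

1407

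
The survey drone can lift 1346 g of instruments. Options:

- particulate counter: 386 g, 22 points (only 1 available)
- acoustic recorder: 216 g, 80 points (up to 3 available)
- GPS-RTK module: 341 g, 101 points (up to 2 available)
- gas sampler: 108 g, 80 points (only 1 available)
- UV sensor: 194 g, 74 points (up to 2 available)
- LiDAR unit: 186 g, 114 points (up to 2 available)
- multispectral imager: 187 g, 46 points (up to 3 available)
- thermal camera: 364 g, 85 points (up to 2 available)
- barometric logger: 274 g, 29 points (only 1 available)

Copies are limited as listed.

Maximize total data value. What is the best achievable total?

Greedy by ratio would take 2×acoustic recorder + gas sampler + 2×UV sensor + 2×LiDAR unit: 1300 g used, total 616.
Replace UV sensor with acoustic recorder: the trade gains 6 net, giving 622 at 1322 g.

622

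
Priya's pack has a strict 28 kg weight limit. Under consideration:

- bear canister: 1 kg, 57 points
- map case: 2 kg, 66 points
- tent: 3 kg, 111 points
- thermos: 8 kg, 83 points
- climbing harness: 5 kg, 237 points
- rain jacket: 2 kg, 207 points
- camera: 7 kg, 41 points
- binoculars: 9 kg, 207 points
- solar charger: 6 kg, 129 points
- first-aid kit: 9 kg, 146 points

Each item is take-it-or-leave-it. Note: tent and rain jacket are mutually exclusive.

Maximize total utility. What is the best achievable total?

920

Taking bear canister + map case + climbing harness + rain jacket + binoculars + first-aid kit: 28 kg used, 920 in utility.
Nothing else feasible within 28 kg beats 920.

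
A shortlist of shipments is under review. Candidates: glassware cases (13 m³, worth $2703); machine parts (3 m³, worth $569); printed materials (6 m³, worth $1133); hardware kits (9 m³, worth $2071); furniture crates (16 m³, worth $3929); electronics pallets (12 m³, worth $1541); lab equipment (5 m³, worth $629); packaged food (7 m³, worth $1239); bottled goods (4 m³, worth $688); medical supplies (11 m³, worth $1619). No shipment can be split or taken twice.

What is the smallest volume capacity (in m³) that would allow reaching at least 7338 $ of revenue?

34

Look for the lowest-volume combination reaching 7338.
machine parts + printed materials + hardware kits + furniture crates reaches 7702 using 34 m³.
No combination under 34 m³ hits 7338.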